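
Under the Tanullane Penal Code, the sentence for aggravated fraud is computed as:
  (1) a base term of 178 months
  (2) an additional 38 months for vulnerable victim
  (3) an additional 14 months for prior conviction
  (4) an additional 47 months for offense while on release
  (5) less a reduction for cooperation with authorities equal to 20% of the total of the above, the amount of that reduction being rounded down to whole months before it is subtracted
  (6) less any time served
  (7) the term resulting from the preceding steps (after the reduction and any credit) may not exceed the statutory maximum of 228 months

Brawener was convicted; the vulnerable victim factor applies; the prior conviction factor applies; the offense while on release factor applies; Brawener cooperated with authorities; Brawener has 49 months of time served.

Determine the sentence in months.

173 months

Vulnerable victim enhancement: +38 months
Prior conviction enhancement: +14 months
Offense while on release enhancement: +47 months
Adjusted term: 178 months + 38 months + 14 months + 47 months = 277 months
Cooperation with authorities reduction: 20% of 277 months = 55 months (rounded down)
After reduction: 277 − 55 = 222 months
Less time served: 222 months − 49 months = 173 months
Cap at 228 months: 173 months is within the cap, no reduction.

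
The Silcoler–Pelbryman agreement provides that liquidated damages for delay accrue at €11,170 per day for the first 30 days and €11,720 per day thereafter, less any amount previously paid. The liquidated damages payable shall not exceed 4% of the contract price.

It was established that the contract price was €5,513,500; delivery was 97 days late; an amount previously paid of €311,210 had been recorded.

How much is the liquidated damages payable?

Liquidated damages: €220,540

First 30 days: 30 × €11,170 = €335,100
Remaining days: (97 − 30) × €11,720 = €785,240
Accrued per-day damages: €335,100 + €785,240 = €1,120,340
Less amount previously paid: €1,120,340 − €311,210 = €809,130
Cap: 4% of €5,513,500 = €220,540
Cap at €220,540: €809,130 exceeds the cap → €220,540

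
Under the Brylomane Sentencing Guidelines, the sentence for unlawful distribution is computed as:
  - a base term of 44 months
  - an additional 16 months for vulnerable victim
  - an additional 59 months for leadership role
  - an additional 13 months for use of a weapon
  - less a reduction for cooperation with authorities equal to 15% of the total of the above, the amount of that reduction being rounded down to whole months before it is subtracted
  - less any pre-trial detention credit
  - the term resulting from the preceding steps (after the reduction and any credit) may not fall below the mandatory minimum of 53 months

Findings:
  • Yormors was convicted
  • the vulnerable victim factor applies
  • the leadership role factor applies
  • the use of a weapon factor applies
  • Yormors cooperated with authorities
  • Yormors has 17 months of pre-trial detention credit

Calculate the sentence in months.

Vulnerable victim enhancement: +16 months
Leadership role enhancement: +59 months
Use of a weapon enhancement: +13 months
Adjusted term: 44 months + 16 months + 59 months + 13 months = 132 months
Cooperation with authorities reduction: 15% of 132 months = 19 months (rounded down)
After reduction: 132 − 19 = 113 months
Less pre-trial detention credit: 113 months − 17 months = 96 months
Minimum 53 months: 96 months meets the minimum, no increase.

96 months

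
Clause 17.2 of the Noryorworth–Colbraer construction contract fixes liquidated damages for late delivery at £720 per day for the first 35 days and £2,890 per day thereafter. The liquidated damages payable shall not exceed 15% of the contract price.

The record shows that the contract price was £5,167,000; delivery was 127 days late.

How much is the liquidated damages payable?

First 35 days: 35 × £720 = £25,200
Remaining days: (127 − 35) × £2,890 = £265,880
Accrued per-day damages: £25,200 + £265,880 = £291,080
Cap: 15% of £5,167,000 = £775,050
Cap at £775,050: £291,080 is within the cap, no reduction.

£291,080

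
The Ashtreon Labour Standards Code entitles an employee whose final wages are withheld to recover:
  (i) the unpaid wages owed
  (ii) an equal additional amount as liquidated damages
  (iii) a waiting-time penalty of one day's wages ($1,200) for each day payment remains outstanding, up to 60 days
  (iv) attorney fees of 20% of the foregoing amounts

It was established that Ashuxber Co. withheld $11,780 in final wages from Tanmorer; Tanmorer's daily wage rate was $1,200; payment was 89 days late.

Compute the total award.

$114,672

Liquidated damages (equal amount): $11,780
Penalty days: min(89, 60) = 60
Waiting-time penalty: 60 × $1,200 = $72,000
Subtotal: $11,780 + $11,780 + $72,000 = $95,560
Attorney fees: 20% of $95,560 = $19,112
Total award: $95,560 + $19,112 = $114,672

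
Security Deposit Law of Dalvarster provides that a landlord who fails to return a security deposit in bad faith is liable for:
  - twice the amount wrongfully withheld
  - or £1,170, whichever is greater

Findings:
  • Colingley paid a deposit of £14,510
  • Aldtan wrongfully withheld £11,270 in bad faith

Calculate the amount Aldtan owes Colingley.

£22,540

Doubled: 2 × £11,270 = £22,540
Minimum £1,170: £22,540 meets the minimum, no increase.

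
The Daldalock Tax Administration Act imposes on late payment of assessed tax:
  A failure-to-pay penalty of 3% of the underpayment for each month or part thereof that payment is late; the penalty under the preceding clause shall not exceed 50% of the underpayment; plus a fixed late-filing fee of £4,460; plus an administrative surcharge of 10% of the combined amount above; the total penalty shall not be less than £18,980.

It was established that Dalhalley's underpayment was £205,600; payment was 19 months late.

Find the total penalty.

Accrued rate: 3% × 19 = 57%, capped at 50% → 50%
Failure-to-pay penalty: 50% of £205,600 = £102,800
Penalty before surcharge: £102,800 + £4,460 = £107,260
Administrative surcharge: 10% of £107,260 = £10,726
Total penalty: £107,260 + £10,726 = £117,986
Minimum £18,980: £117,986 meets the minimum, no increase.

£117,986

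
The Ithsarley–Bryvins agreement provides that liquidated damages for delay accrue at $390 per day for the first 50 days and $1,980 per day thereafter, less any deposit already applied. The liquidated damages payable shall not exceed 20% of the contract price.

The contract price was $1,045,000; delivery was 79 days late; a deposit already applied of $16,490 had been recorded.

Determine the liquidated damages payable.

First 50 days: 50 × $390 = $19,500
Remaining days: (79 − 50) × $1,980 = $57,420
Accrued per-day damages: $19,500 + $57,420 = $76,920
Less deposit already applied: $76,920 − $16,490 = $60,430
Cap: 20% of $1,045,000 = $209,000
Cap at $209,000: $60,430 is within the cap, no reduction.

$60,430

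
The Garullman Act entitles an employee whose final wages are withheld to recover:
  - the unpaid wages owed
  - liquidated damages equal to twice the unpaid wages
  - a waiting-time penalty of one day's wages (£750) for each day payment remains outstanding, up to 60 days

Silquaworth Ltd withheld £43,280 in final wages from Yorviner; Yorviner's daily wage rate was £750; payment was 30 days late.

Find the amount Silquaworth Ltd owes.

£152,340

Doubled: 2 × £43,280 = £86,560
Penalty days: min(30, 60) = 30
Waiting-time penalty: 30 × £750 = £22,500
Total award: £43,280 + £86,560 + £22,500 = £152,340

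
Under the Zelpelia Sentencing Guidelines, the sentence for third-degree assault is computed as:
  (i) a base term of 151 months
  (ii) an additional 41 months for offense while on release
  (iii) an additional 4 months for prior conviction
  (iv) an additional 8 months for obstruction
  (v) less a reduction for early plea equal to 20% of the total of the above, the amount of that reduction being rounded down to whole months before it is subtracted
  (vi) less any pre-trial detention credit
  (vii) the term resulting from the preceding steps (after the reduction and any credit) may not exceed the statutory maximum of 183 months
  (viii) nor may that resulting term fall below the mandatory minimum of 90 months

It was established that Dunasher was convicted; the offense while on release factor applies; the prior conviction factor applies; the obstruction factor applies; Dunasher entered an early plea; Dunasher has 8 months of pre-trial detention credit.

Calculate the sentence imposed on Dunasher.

156 months

Offense while on release enhancement: +41 months
Prior conviction enhancement: +4 months
Obstruction enhancement: +8 months
Adjusted term: 151 months + 41 months + 4 months + 8 months = 204 months
Early plea reduction: 20% of 204 months = 40 months (rounded down)
After reduction: 204 − 40 = 164 months
Less pre-trial detention credit: 164 months − 8 months = 156 months
Cap at 183 months: 156 months is within the cap, no reduction.
Minimum 90 months: 156 months meets the minimum, no increase.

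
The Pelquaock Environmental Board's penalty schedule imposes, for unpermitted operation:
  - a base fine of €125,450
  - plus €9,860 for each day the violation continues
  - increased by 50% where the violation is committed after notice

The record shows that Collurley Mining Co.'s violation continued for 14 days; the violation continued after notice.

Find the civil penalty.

€395,235

Per-day component: 14 × €9,860 = €138,040
Base plus per-day: €125,450 + €138,040 = €263,490
Enhancement: 50% of €263,490 = €131,745
Enhanced fine: €263,490 + €131,745 = €395,235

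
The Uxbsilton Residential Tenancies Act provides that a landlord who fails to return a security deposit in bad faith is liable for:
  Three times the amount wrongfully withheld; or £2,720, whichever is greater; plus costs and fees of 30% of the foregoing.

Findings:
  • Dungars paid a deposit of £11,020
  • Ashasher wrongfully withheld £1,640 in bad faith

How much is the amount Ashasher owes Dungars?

£6,396

Trebled: 3 × £1,640 = £4,920
Minimum £2,720: £4,920 meets the minimum, no increase.
Costs and fees: 30% of £4,920 = £1,476
Total recovery: £4,920 + £1,476 = £6,396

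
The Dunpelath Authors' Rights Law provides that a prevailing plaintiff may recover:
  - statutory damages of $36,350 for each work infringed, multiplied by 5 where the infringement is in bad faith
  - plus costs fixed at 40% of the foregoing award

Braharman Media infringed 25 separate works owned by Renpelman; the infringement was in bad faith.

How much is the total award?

$6,361,250

Statutory damages: 25 × $36,350 = $908,750
Multiplied by 5: 5 × $908,750 = $4,543,750
Costs: 40% of $4,543,750 = $1,817,500
Award plus costs: $4,543,750 + $1,817,500 = $6,361,250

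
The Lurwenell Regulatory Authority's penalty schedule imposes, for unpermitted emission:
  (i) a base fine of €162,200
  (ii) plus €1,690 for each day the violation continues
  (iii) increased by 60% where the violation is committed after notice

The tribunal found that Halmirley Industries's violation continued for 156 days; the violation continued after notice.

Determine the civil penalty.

€681,344

Per-day component: 156 × €1,690 = €263,640
Base plus per-day: €162,200 + €263,640 = €425,840
Enhancement: 60% of €425,840 = €255,504
Enhanced fine: €425,840 + €255,504 = €681,344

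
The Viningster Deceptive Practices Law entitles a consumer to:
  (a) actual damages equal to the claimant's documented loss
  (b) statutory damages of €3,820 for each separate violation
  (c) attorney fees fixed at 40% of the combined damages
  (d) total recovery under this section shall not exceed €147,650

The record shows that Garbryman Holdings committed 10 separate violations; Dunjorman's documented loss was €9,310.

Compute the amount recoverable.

€66,514

Statutory damages: 10 × €3,820 = €38,200
Combined damages: €9,310 + €38,200 = €47,510
Attorney fees: 40% of €47,510 = €19,004
Total before cap: €47,510 + €19,004 = €66,514
Cap at €147,650: €66,514 is within the cap, no reduction.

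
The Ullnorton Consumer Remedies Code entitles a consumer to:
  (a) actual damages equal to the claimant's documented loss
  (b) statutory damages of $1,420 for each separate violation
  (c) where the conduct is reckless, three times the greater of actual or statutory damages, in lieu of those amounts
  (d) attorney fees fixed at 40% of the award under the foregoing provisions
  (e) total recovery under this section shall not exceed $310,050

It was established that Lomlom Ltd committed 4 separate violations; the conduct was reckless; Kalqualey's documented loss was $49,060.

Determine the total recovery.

Statutory damages: 4 × $1,420 = $5,680
Greater of actual damages ($49,060) or statutory damages ($5,680): $49,060
Trebled: 3 × $49,060 = $147,180
Attorney fees: 40% of $147,180 = $58,872
Total before cap: $147,180 + $58,872 = $206,052
Cap at $310,050: $206,052 is within the cap, no reduction.

$206,052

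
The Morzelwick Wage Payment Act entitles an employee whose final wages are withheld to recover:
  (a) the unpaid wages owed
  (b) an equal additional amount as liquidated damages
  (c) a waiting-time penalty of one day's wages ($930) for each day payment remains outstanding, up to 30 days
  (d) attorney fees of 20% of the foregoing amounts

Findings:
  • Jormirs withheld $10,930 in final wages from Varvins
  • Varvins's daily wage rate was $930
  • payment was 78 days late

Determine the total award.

$59,712

Liquidated damages (equal amount): $10,930
Penalty days: min(78, 30) = 30
Waiting-time penalty: 30 × $930 = $27,900
Subtotal: $10,930 + $10,930 + $27,900 = $49,760
Attorney fees: 20% of $49,760 = $9,952
Total award: $49,760 + $9,952 = $59,712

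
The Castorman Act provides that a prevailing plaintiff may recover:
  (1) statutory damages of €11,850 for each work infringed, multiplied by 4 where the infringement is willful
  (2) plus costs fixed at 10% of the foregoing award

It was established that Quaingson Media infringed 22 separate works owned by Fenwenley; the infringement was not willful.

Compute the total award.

Statutory damages: 22 × €11,850 = €260,700
Infringement not willful: no ×4 enhancement.
Costs: 10% of €260,700 = €26,070
Award plus costs: €260,700 + €26,070 = €286,770

€286,770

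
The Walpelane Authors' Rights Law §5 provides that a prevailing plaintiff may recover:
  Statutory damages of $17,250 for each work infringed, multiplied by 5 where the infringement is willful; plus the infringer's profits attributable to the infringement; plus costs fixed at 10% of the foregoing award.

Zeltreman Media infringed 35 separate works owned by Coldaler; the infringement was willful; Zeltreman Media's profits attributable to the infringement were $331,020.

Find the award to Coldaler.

Statutory damages: 35 × $17,250 = $603,750
Multiplied by 5: 5 × $603,750 = $3,018,750
Combined award: $3,018,750 + $331,020 = $3,349,770
Costs: 10% of $3,349,770 = $334,977
Award plus costs: $3,349,770 + $334,977 = $3,684,747

$3,684,747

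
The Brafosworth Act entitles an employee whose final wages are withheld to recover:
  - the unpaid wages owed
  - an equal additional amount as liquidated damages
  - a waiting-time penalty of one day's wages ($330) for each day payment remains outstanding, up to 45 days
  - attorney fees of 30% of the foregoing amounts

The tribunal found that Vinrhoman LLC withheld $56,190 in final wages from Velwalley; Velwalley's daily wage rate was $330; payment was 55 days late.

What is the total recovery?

$165,399

Liquidated damages (equal amount): $56,190
Penalty days: min(55, 45) = 45
Waiting-time penalty: 45 × $330 = $14,850
Subtotal: $56,190 + $56,190 + $14,850 = $127,230
Attorney fees: 30% of $127,230 = $38,169
Total award: $127,230 + $38,169 = $165,399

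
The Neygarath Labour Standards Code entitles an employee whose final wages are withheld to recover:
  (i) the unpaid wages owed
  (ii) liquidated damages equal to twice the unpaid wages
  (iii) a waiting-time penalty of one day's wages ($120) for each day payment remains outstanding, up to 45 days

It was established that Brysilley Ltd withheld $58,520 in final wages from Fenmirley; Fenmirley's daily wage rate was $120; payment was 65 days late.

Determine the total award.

Doubled: 2 × $58,520 = $117,040
Penalty days: min(65, 45) = 45
Waiting-time penalty: 45 × $120 = $5,400
Total award: $58,520 + $117,040 + $5,400 = $180,960

$180,960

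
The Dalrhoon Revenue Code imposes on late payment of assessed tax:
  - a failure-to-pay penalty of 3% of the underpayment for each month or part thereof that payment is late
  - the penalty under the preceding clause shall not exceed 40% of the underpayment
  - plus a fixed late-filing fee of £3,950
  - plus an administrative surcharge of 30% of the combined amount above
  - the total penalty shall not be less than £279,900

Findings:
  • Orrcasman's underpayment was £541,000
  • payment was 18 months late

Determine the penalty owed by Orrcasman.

Accrued rate: 3% × 18 = 54%, capped at 40% → 40%
Failure-to-pay penalty: 40% of £541,000 = £216,400
Penalty before surcharge: £216,400 + £3,950 = £220,350
Administrative surcharge: 30% of £220,350 = £66,105
Total penalty: £220,350 + £66,105 = £286,455
Minimum £279,900: £286,455 meets the minimum, no increase.

Penalty: £286,455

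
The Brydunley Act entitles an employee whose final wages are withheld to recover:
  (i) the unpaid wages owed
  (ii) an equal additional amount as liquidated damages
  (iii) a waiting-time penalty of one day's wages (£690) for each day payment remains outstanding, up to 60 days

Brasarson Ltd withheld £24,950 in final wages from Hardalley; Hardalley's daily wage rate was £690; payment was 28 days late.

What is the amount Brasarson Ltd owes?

Liquidated damages (equal amount): £24,950
Penalty days: min(28, 60) = 28
Waiting-time penalty: 28 × £690 = £19,320
Total award: £24,950 + £24,950 + £19,320 = £69,220

£69,220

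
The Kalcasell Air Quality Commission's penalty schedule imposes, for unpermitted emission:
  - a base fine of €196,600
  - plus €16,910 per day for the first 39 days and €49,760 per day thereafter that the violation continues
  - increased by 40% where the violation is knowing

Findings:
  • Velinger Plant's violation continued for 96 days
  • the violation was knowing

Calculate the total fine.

€5,169,374

First 39 days: 39 × €16,910 = €659,490
Remaining days: (96 − 39) × €49,760 = €2,836,320
Per-day component: €659,490 + €2,836,320 = €3,495,810
Base plus per-day: €196,600 + €3,495,810 = €3,692,410
Enhancement: 40% of €3,692,410 = €1,476,964
Enhanced fine: €3,692,410 + €1,476,964 = €5,169,374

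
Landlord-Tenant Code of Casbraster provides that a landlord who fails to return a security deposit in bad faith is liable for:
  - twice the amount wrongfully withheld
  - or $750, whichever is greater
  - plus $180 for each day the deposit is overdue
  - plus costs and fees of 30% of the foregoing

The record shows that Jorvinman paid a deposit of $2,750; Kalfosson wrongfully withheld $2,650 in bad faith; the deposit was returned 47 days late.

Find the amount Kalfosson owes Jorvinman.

Doubled: 2 × $2,650 = $5,300
Minimum $750: $5,300 meets the minimum, no increase.
Late-return penalty: 47 × $180 = $8,460
Damages plus late penalty: $5,300 + $8,460 = $13,760
Costs and fees: 30% of $13,760 = $4,128
Total recovery: $13,760 + $4,128 = $17,888

Recovery: $17,888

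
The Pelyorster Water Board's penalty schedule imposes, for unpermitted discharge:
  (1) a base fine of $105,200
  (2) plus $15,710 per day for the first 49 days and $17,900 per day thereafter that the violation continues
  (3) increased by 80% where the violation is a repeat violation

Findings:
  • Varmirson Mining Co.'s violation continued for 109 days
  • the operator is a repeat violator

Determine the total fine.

First 49 days: 49 × $15,710 = $769,790
Remaining days: (109 − 49) × $17,900 = $1,074,000
Per-day component: $769,790 + $1,074,000 = $1,843,790
Base plus per-day: $105,200 + $1,843,790 = $1,948,990
Enhancement: 80% of $1,948,990 = $1,559,192
Enhanced fine: $1,948,990 + $1,559,192 = $3,508,182

$3,508,182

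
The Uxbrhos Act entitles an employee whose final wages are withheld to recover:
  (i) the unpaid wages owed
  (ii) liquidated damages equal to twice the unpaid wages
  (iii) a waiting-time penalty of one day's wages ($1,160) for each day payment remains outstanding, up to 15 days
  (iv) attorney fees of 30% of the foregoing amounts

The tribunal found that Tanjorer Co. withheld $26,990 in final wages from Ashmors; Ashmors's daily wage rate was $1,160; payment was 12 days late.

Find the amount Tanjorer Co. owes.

Doubled: 2 × $26,990 = $53,980
Penalty days: min(12, 15) = 12
Waiting-time penalty: 12 × $1,160 = $13,920
Subtotal: $26,990 + $53,980 + $13,920 = $94,890
Attorney fees: 30% of $94,890 = $28,467
Total award: $94,890 + $28,467 = $123,357

$123,357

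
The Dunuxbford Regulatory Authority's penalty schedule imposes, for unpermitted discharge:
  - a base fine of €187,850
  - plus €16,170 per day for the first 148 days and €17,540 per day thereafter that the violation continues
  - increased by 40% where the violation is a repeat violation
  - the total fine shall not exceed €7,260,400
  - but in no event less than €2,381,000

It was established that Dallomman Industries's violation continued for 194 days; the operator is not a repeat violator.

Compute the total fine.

First 148 days: 148 × €16,170 = €2,393,160
Remaining days: (194 − 148) × €17,540 = €806,840
Per-day component: €2,393,160 + €806,840 = €3,200,000
Base plus per-day: €187,850 + €3,200,000 = €3,387,850
The operator is not a repeat violator: no 40% increase.
Cap at €7,260,400: €3,387,850 is within the cap, no reduction.
Minimum €2,381,000: €3,387,850 meets the minimum, no increase.

Civil penalty: €3,387,850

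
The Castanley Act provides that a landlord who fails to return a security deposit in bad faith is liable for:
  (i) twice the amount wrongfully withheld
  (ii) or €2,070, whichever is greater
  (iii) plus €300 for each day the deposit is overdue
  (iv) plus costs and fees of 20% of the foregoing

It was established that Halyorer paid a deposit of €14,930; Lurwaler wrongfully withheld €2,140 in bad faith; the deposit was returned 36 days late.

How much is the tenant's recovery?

Doubled: 2 × €2,140 = €4,280
Minimum €2,070: €4,280 meets the minimum, no increase.
Late-return penalty: 36 × €300 = €10,800
Damages plus late penalty: €4,280 + €10,800 = €15,080
Costs and fees: 20% of €15,080 = €3,016
Total recovery: €15,080 + €3,016 = €18,096

€18,096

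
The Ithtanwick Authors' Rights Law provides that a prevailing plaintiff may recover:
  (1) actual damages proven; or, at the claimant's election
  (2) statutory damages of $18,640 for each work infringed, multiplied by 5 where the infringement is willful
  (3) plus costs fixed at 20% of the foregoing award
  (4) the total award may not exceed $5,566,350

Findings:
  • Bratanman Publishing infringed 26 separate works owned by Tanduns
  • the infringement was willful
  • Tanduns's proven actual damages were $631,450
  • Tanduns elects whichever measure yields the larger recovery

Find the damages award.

$2,907,840

Statutory damages: 26 × $18,640 = $484,640
Multiplied by 5: 5 × $484,640 = $2,423,200
Greater of actual damages ($631,450) or enhanced statutory damages ($2,423,200): $2,423,200
Costs: 20% of $2,423,200 = $484,640
Award plus costs: $2,423,200 + $484,640 = $2,907,840
Cap at $5,566,350: $2,907,840 is within the cap, no reduction.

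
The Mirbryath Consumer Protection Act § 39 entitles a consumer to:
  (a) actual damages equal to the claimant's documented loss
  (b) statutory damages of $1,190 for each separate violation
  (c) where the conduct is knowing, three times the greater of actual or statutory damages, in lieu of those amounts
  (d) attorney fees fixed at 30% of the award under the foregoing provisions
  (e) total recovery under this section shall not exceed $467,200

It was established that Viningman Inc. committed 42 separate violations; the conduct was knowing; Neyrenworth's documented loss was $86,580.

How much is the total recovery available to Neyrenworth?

Statutory damages: 42 × $1,190 = $49,980
Greater of actual damages ($86,580) or statutory damages ($49,980): $86,580
Trebled: 3 × $86,580 = $259,740
Attorney fees: 30% of $259,740 = $77,922
Total before cap: $259,740 + $77,922 = $337,662
Cap at $467,200: $337,662 is within the cap, no reduction.

$337,662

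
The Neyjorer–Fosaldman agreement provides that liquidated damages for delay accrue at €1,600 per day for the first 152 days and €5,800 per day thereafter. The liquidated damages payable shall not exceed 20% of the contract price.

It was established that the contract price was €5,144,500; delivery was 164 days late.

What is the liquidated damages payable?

€312,800

First 152 days: 152 × €1,600 = €243,200
Remaining days: (164 − 152) × €5,800 = €69,600
Accrued per-day damages: €243,200 + €69,600 = €312,800
Cap: 20% of €5,144,500 = €1,028,900
Cap at €1,028,900: €312,800 is within the cap, no reduction.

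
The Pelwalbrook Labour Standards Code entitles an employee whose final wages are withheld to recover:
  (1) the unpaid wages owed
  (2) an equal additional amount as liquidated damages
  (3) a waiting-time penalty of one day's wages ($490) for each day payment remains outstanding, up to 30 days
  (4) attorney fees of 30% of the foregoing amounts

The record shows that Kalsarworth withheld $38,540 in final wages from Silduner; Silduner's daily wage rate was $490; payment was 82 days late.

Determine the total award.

Liquidated damages (equal amount): $38,540
Penalty days: min(82, 30) = 30
Waiting-time penalty: 30 × $490 = $14,700
Subtotal: $38,540 + $38,540 + $14,700 = $91,780
Attorney fees: 30% of $91,780 = $27,534
Total award: $91,780 + $27,534 = $119,314

$119,314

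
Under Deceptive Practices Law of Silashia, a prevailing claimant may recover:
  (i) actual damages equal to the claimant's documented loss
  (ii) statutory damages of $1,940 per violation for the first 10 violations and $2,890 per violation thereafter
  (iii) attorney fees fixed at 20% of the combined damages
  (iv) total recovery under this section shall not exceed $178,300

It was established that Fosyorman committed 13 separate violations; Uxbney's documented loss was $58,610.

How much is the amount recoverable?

$104,016

First 10 violations: 10 × $1,940 = $19,400
Remaining violations: (13 − 10) × $2,890 = $8,670
Statutory damages: $19,400 + $8,670 = $28,070
Combined damages: $58,610 + $28,070 = $86,680
Attorney fees: 20% of $86,680 = $17,336
Total before cap: $86,680 + $17,336 = $104,016
Cap at $178,300: $104,016 is within the cap, no reduction.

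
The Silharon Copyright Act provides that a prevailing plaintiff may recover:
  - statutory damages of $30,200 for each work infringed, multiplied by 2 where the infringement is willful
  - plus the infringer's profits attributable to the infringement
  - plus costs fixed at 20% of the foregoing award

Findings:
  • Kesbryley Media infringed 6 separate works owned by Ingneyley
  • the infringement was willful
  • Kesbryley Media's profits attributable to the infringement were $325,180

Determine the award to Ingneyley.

Statutory damages: 6 × $30,200 = $181,200
Doubled: 2 × $181,200 = $362,400
Combined award: $362,400 + $325,180 = $687,580
Costs: 20% of $687,580 = $137,516
Award plus costs: $687,580 + $137,516 = $825,096

$825,096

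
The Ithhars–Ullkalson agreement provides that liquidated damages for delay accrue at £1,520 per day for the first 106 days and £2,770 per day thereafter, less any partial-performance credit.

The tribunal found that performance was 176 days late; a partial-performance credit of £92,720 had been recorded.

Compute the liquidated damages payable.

£262,300

First 106 days: 106 × £1,520 = £161,120
Remaining days: (176 − 106) × £2,770 = £193,900
Accrued per-day damages: £161,120 + £193,900 = £355,020
Less partial-performance credit: £355,020 − £92,720 = £262,300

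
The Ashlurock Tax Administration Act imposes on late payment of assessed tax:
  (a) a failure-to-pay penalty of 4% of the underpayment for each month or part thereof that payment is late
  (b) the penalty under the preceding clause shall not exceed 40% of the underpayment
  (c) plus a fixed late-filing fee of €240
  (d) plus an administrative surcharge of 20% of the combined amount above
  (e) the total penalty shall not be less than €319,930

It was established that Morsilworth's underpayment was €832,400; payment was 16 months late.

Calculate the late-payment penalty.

Accrued rate: 4% × 16 = 64%, capped at 40% → 40%
Failure-to-pay penalty: 40% of €832,400 = €332,960
Penalty before surcharge: €332,960 + €240 = €333,200
Administrative surcharge: 20% of €333,200 = €66,640
Total penalty: €333,200 + €66,640 = €399,840
Minimum €319,930: €399,840 meets the minimum, no increase.

€399,840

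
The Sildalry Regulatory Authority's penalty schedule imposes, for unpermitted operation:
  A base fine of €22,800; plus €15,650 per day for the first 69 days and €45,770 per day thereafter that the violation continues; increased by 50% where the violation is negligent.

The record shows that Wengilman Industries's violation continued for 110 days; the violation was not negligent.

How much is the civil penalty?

First 69 days: 69 × €15,650 = €1,079,850
Remaining days: (110 − 69) × €45,770 = €1,876,570
Per-day component: €1,079,850 + €1,876,570 = €2,956,420
Base plus per-day: €22,800 + €2,956,420 = €2,979,220
The violation was not negligent: no 50% increase.

€2,979,220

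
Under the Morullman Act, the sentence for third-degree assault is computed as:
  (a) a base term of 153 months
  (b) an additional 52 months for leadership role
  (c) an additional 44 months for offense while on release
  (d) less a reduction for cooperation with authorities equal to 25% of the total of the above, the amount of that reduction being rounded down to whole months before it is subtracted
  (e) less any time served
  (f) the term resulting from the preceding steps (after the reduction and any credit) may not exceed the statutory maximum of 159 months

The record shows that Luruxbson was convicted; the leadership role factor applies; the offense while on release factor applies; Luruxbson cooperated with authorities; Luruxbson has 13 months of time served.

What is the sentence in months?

Leadership role enhancement: +52 months
Offense while on release enhancement: +44 months
Adjusted term: 153 months + 52 months + 44 months = 249 months
Cooperation with authorities reduction: 25% of 249 months = 62 months (rounded down)
After reduction: 249 − 62 = 187 months
Less time served: 187 months − 13 months = 174 months
Cap at 159 months: 174 months exceeds the cap → 159 months

159 months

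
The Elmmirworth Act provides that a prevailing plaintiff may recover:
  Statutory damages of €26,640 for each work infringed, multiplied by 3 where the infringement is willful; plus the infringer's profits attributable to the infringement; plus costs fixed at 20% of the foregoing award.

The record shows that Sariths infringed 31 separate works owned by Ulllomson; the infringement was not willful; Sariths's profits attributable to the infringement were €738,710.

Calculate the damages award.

€1,877,460

Statutory damages: 31 × €26,640 = €825,840
Infringement not willful: no ×3 enhancement.
Combined award: €825,840 + €738,710 = €1,564,550
Costs: 20% of €1,564,550 = €312,910
Award plus costs: €1,564,550 + €312,910 = €1,877,460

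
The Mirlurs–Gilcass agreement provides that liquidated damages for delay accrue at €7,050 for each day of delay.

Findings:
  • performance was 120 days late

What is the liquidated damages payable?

€846,000

Per-day damages: 120 × €7,050 = €846,000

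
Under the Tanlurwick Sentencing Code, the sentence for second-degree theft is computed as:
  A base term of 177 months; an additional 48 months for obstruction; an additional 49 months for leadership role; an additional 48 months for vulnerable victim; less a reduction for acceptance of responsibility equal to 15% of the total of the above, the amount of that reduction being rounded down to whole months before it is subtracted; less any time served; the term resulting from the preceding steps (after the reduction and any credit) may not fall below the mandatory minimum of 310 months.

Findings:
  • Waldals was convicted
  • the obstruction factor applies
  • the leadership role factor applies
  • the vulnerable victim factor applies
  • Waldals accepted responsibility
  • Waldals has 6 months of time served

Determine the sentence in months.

Obstruction enhancement: +48 months
Leadership role enhancement: +49 months
Vulnerable victim enhancement: +48 months
Adjusted term: 177 months + 48 months + 49 months + 48 months = 322 months
Acceptance of responsibility reduction: 15% of 322 months = 48 months (rounded down)
After reduction: 322 − 48 = 274 months
Less time served: 274 months − 6 months = 268 months
Minimum 310 months: 268 months is below the minimum → 310 months

Sentence: 310 months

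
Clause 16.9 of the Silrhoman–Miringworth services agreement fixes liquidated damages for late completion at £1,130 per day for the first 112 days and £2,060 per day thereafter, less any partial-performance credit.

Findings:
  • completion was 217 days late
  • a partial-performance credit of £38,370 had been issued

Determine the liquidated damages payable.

£304,490

First 112 days: 112 × £1,130 = £126,560
Remaining days: (217 − 112) × £2,060 = £216,300
Accrued per-day damages: £126,560 + £216,300 = £342,860
Less partial-performance credit: £342,860 − £38,370 = £304,490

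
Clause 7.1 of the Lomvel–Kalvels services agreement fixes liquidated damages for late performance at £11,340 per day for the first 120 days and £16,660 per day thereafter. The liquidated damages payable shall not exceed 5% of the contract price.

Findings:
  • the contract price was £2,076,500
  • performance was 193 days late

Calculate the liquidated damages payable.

First 120 days: 120 × £11,340 = £1,360,800
Remaining days: (193 − 120) × £16,660 = £1,216,180
Accrued per-day damages: £1,360,800 + £1,216,180 = £2,576,980
Cap: 5% of £2,076,500 = £103,825
Cap at £103,825: £2,576,980 exceeds the cap → £103,825

Liquidated damages: £103,825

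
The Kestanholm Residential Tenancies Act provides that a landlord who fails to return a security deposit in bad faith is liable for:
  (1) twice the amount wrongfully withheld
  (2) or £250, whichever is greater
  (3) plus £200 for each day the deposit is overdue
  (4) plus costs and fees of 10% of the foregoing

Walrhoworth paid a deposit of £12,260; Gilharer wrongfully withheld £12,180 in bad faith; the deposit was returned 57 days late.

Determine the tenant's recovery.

£39,336

Doubled: 2 × £12,180 = £24,360
Minimum £250: £24,360 meets the minimum, no increase.
Late-return penalty: 57 × £200 = £11,400
Damages plus late penalty: £24,360 + £11,400 = £35,760
Costs and fees: 10% of £35,760 = £3,576
Total recovery: £35,760 + £3,576 = £39,336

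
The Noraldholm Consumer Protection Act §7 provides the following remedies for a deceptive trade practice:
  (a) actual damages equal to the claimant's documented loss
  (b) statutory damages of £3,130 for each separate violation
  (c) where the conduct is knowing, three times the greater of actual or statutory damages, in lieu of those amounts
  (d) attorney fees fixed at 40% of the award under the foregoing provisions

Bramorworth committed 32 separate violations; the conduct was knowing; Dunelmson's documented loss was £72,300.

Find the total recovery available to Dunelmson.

Statutory damages: 32 × £3,130 = £100,160
Greater of actual damages (£72,300) or statutory damages (£100,160): £100,160
Trebled: 3 × £100,160 = £300,480
Attorney fees: 40% of £300,480 = £120,192
Total recovery: £300,480 + £120,192 = £420,672

Total recovery: £420,672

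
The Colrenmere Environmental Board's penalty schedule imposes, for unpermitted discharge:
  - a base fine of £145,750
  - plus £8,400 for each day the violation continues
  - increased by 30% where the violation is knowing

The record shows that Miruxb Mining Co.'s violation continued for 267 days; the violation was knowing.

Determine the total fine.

Per-day component: 267 × £8,400 = £2,242,800
Base plus per-day: £145,750 + £2,242,800 = £2,388,550
Enhancement: 30% of £2,388,550 = £716,565
Enhanced fine: £2,388,550 + £716,565 = £3,105,115

£3,105,115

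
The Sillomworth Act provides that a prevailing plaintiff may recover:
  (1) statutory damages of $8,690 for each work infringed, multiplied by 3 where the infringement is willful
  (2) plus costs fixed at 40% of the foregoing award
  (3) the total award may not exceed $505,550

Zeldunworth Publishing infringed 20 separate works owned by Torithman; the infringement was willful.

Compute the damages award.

Statutory damages: 20 × $8,690 = $173,800
Trebled: 3 × $173,800 = $521,400
Costs: 40% of $521,400 = $208,560
Award plus costs: $521,400 + $208,560 = $729,960
Cap at $505,550: $729,960 exceeds the cap → $505,550

$505,550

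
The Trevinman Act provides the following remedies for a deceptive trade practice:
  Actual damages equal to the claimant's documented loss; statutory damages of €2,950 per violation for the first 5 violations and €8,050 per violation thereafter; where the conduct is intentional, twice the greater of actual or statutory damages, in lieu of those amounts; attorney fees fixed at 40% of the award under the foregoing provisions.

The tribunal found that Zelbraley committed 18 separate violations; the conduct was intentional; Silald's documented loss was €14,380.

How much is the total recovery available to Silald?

First 5 violations: 5 × €2,950 = €14,750
Remaining violations: (18 − 5) × €8,050 = €104,650
Statutory damages: €14,750 + €104,650 = €119,400
Greater of actual damages (€14,380) or statutory damages (€119,400): €119,400
Doubled: 2 × €119,400 = €238,800
Attorney fees: 40% of €238,800 = €95,520
Total recovery: €238,800 + €95,520 = €334,320

€334,320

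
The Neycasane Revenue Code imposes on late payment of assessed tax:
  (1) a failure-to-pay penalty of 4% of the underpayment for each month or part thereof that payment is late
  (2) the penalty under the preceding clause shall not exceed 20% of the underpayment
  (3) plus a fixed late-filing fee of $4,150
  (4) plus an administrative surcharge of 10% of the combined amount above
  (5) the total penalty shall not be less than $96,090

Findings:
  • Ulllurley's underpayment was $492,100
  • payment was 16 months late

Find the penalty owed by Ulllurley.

$112,827

Accrued rate: 4% × 16 = 64%, capped at 20% → 20%
Failure-to-pay penalty: 20% of $492,100 = $98,420
Penalty before surcharge: $98,420 + $4,150 = $102,570
Administrative surcharge: 10% of $102,570 = $10,257
Total penalty: $102,570 + $10,257 = $112,827
Minimum $96,090: $112,827 meets the minimum, no increase.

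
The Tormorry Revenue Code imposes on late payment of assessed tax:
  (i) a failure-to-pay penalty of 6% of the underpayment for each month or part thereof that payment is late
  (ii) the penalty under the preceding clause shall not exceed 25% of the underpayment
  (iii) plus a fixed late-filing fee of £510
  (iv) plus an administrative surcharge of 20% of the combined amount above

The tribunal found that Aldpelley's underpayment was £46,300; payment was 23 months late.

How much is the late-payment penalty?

Penalty: £14,502

Accrued rate: 6% × 23 = 138%, capped at 25% → 25%
Failure-to-pay penalty: 25% of £46,300 = £11,575
Penalty before surcharge: £11,575 + £510 = £12,085
Administrative surcharge: 20% of £12,085 = £2,417
Total penalty: £12,085 + £2,417 = £14,502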